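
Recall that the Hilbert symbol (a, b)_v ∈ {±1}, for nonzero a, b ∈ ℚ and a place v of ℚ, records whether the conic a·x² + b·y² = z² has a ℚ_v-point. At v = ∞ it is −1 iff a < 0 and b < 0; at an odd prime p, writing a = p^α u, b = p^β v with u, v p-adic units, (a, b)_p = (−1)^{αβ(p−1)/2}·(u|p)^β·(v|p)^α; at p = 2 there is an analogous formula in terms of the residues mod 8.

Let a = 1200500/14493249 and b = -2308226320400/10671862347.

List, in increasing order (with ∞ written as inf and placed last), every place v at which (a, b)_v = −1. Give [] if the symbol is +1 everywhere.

Mod squares: a ≡ 5, b ≡ -3003. Check v ∈ {∞, 2, 3, 5, 7, 11, 13, 47}.
v=5: a=5^3·(≡1), b=5^2·(≡2) mod 5; (1|5)=+1, (2|5)=-1; (−1)^{3·2·2}·(+1)^2·(-1)^3 = -1.
v=13: a=13^0·(≡7), b=13^1·(≡10) mod 13; (7|13)=-1, (10|13)=+1; (−1)^{0·1·6}·(-1)^1·(+1)^0 = -1.
v=7: a=7^4·(≡3), b=7^9·(≡3) mod 7; (3|7)=-1, (3|7)=-1; (−1)^{4·9·3}·(-1)^9·(-1)^4 = -1.
v=∞: 5 > 0 and -3003 < 0  ⇒  (a,b)_∞ = +1.
v=2: v_2(a)=2, v_2(b)=4; units ≡ 5, 5 (mod 8); ε·ε+αω+βω = 0·0+2·1+4·1 ≡ 0  ⇒  (a,b)_2 = +1.
v=47: a=47^-2·(≡11), b=47^-4·(≡35) mod 47; (11|47)=-1, (35|47)=-1; (−1)^{-2·-4·23}·(-1)^-4·(-1)^-2 = +1.
v=3: a=3^-8·(≡2), b=3^-7·(≡1) mod 3; (2|3)=-1, (1|3)=+1; (−1)^{-8·-7·1}·(-1)^-7·(+1)^-8 = -1.
v=11: a=11^0·(≡4), b=11^1·(≡8) mod 11; (4|11)=+1, (8|11)=-1; (−1)^{0·1·5}·(+1)^1·(-1)^0 = +1.
|Ram(5, -3003)| = 4, even; anisotropic at {3, 5, 7, 13}.

[3, 5, 7, 13]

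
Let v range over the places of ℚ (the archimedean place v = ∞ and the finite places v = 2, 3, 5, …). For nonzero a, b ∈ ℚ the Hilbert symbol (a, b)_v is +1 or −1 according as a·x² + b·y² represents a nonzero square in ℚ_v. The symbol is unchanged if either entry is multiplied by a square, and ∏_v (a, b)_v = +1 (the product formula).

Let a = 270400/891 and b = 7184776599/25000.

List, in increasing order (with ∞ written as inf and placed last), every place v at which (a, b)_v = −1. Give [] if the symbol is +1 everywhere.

(a, b) ≡ (11, 2310) mod (ℚ^×)²; places V = {2, 3, 5, 7, 11, 13, ∞}.
(a,b)_∞: sgn(11)=+, sgn(2310)=+, so +1.
(a,b)_3: α=-4, u≡2; β=3, v≡2 (mod 3); (2|3)=-1, (2|3)=-1; sign (−1)^0·-1^3·-1^-4 = -1.
(a,b)_7: α=0, u≡2; β=1, v≡2 (mod 7); (2|7)=+1, (2|7)=+1; sign (−1)^0·+1^1·+1^0 = +1.
(a,b)_5: α=2, u≡1; β=-5, v≡3 (mod 5); (1|5)=+1, (3|5)=-1; sign (−1)^0·+1^-5·-1^2 = +1.
(a,b)_2: α=6, β=-3; u≡3, v≡3 (mod 8); ε(u)ε(v)=1·1, αω(v)=6·1, βω(u)=-3·1; sum ≡ 0  ⇒  +1.
(a,b)_13: α=2, u≡2; β=4, v≡9 (mod 13); (2|13)=-1, (9|13)=+1; sign (−1)^0·-1^4·+1^2 = +1.
(a,b)_11: α=-1, u≡5; β=3, v≡4 (mod 11); (5|11)=+1, (4|11)=+1; sign (−1)^1·+1^3·+1^-1 = -1.
|Ram(11, 2310)| = 2, even; anisotropic at {3, 11}.

[3, 11]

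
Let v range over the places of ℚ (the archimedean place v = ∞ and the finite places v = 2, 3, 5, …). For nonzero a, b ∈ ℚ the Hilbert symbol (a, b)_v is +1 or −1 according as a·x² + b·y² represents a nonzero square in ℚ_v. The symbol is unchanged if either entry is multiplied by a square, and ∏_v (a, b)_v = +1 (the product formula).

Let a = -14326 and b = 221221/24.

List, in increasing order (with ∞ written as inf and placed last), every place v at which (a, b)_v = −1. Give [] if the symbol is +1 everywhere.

[2, 3, 7, 11, 13, 17]

(a, b) ≡ (-14326, 7854) mod (ℚ^×)²; places V = {2, 3, 7, 11, 13, 17, 19, 29, ∞}.
(a,b)_17: α=0, u≡5; β=1, v≡6 (mod 17); (5|17)=-1, (6|17)=-1; sign (−1)^0·-1^1·-1^0 = -1.
(a,b)_7: α=0, u≡3; β=1, v≡4 (mod 7); (3|7)=-1, (4|7)=+1; sign (−1)^0·-1^1·+1^0 = -1.
(a,b)_29: α=1, u≡28; β=0, v≡4 (mod 29); (28|29)=+1, (4|29)=+1; sign (−1)^0·+1^0·+1^1 = +1.
(a,b)_∞: sgn(-14326)=−, sgn(7854)=+, so +1.
(a,b)_13: α=1, u≡3; β=2, v≡2 (mod 13); (3|13)=+1, (2|13)=-1; sign (−1)^0·+1^2·-1^1 = -1.
(a,b)_11: α=0, u≡7; β=1, v≡7 (mod 11); (7|11)=-1, (7|11)=-1; sign (−1)^0·-1^1·-1^0 = -1.
(a,b)_2: α=1, β=-3; u≡5, v≡7 (mod 8); ε(u)ε(v)=0·1, αω(v)=1·0, βω(u)=-3·1; sum ≡ 1  ⇒  -1.
(a,b)_3: α=0, u≡2; β=-1, v≡2 (mod 3); (2|3)=-1, (2|3)=-1; sign (−1)^0·-1^-1·-1^0 = -1.
(a,b)_19: α=1, u≡6; β=0, v≡16 (mod 19); (6|19)=+1, (16|19)=+1; sign (−1)^0·+1^0·+1^1 = +1.
(-14326, 7854 / ℚ) ramifies at {2, 3, 7, 11, 13, 17}: a division algebra.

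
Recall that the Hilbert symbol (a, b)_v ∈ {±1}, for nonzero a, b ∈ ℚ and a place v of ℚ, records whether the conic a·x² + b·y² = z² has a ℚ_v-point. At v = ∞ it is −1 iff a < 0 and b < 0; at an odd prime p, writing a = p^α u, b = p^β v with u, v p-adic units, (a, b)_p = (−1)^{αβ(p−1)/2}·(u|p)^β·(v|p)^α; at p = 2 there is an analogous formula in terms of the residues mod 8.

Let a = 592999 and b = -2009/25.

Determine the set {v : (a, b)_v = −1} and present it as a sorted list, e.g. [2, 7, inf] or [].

(a, b) ≡ (592999, -41) mod (ℚ^×)²; places V = {2, 5, 7, 11, 31, 37, 41, 47, ∞}.
(a,b)_2: α=0, β=0; u≡7, v≡7 (mod 8); ε(u)ε(v)=1·1, αω(v)=0·0, βω(u)=0·0; sum ≡ 1  ⇒  -1.
(a,b)_41: α=0, u≡16; β=1, v≡21 (mod 41); (16|41)=+1, (21|41)=+1; sign (−1)^0·+1^1·+1^0 = +1.
(a,b)_11: α=1, u≡9; β=0, v≡5 (mod 11); (9|11)=+1, (5|11)=+1; sign (−1)^0·+1^0·+1^1 = +1.
(a,b)_47: α=1, u≡21; β=0, v≡8 (mod 47); (21|47)=+1, (8|47)=+1; sign (−1)^0·+1^0·+1^1 = +1.
(a,b)_7: α=0, u≡1; β=2, v≡2 (mod 7); (1|7)=+1, (2|7)=+1; sign (−1)^0·+1^2·+1^0 = +1.
(a,b)_37: α=1, u≡6; β=0, v≡4 (mod 37); (6|37)=-1, (4|37)=+1; sign (−1)^0·-1^0·+1^1 = +1.
(a,b)_∞: sgn(592999)=+, sgn(-41)=−, so +1.
(a,b)_31: α=1, u≡2; β=0, v≡30 (mod 31); (2|31)=+1, (30|31)=-1; sign (−1)^0·+1^0·-1^1 = -1.
(a,b)_5: α=0, u≡4; β=-2, v≡1 (mod 5); (4|5)=+1, (1|5)=+1; sign (−1)^0·+1^-2·+1^0 = +1.
(592999, -41 / ℚ) ramifies at {2, 31}: a division algebra.

[2, 31]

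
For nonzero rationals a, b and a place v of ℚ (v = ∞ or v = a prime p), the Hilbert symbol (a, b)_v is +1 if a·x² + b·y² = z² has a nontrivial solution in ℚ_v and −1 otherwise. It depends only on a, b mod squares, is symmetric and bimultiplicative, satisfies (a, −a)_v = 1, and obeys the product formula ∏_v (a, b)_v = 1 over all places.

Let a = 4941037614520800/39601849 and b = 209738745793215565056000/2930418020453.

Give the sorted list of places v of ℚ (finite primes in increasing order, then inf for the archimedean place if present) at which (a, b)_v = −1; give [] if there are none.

Mod squares: a ≡ 78, b ≡ 170170. Check v ∈ {∞, 2, 3, 5, 7, 11, 13, 17, 29, 31}.
v=3: a=3^9·(≡2), b=3^12·(≡1) mod 3; (2|3)=-1, (1|3)=+1; (−1)^{9·12·1}·(-1)^12·(+1)^9 = +1.
v=13: a=13^1·(≡7), b=13^1·(≡9) mod 13; (7|13)=-1, (9|13)=+1; (−1)^{1·1·6}·(-1)^1·(+1)^1 = -1.
v=17: a=17^6·(≡7), b=17^9·(≡10) mod 17; (7|17)=-1, (10|17)=-1; (−1)^{6·9·8}·(-1)^9·(-1)^6 = -1.
v=∞: 78 > 0 and 170170 > 0  ⇒  (a,b)_∞ = +1.
v=7: a=7^-2·(≡1), b=7^-3·(≡5) mod 7; (1|7)=+1, (5|7)=-1; (−1)^{-2·-3·3}·(+1)^-3·(-1)^-2 = +1.
v=5: a=5^2·(≡3), b=5^3·(≡1) mod 5; (3|5)=-1, (1|5)=+1; (−1)^{2·3·2}·(-1)^3·(+1)^2 = -1.
v=2: v_2(a)=5, v_2(b)=11; units ≡ 7, 5 (mod 8); ε·ε+αω+βω = 1·0+5·1+11·0 ≡ 1  ⇒  (a,b)_2 = -1.
v=11: a=11^0·(≡1), b=11^-1·(≡4) mod 11; (1|11)=+1, (4|11)=+1; (−1)^{0·-1·5}·(+1)^-1·(+1)^0 = +1.
v=31: a=31^-2·(≡7), b=31^-4·(≡30) mod 31; (7|31)=+1, (30|31)=-1; (−1)^{-2·-4·15}·(+1)^-4·(-1)^-2 = +1.
v=29: a=29^-2·(≡25), b=29^-2·(≡15) mod 29; (25|29)=+1, (15|29)=-1; (−1)^{-2·-2·14}·(+1)^-2·(-1)^-2 = +1.
Ram(78, 170170) = {2, 5, 13, 17}; no ℚ_2-point on the conic.

[2, 5, 13, 17]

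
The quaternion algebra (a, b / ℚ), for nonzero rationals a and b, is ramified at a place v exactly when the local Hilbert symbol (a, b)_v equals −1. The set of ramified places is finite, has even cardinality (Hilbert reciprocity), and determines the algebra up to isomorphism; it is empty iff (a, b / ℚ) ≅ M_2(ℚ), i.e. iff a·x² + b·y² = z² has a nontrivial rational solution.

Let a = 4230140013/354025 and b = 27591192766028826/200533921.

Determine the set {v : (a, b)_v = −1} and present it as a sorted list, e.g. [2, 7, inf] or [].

[2, 23]

Mod squares: a ≡ 253, b ≡ 506. Check v ∈ {∞, 2, 3, 5, 7, 11, 17, 23, 29, 47}.
v=2: v_2(a)=0, v_2(b)=1; units ≡ 5, 5 (mod 8); ε·ε+αω+βω = 0·0+0·1+1·1 ≡ 1  ⇒  (a,b)_2 = -1.
v=17: a=17^-2·(≡8), b=17^-4·(≡1) mod 17; (8|17)=+1, (1|17)=+1; (−1)^{-2·-4·8}·(+1)^-4·(+1)^-2 = +1.
v=11: a=11^1·(≡9), b=11^3·(≡2) mod 11; (9|11)=+1, (2|11)=-1; (−1)^{1·3·5}·(+1)^3·(-1)^1 = +1.
v=47: a=47^2·(≡42), b=47^2·(≡6) mod 47; (42|47)=+1, (6|47)=+1; (−1)^{2·2·23}·(+1)^2·(+1)^2 = +1.
v=3: a=3^2·(≡1), b=3^6·(≡2) mod 3; (1|3)=+1, (2|3)=-1; (−1)^{2·6·1}·(+1)^6·(-1)^2 = +1.
v=5: a=5^-2·(≡3), b=5^0·(≡1) mod 5; (3|5)=-1, (1|5)=+1; (−1)^{-2·0·2}·(-1)^0·(+1)^-2 = +1.
v=23: a=23^1·(≡5), b=23^5·(≡14) mod 23; (5|23)=-1, (14|23)=-1; (−1)^{1·5·11}·(-1)^5·(-1)^1 = -1.
v=29: a=29^2·(≡10), b=29^0·(≡7) mod 29; (10|29)=-1, (7|29)=+1; (−1)^{2·0·14}·(-1)^0·(+1)^2 = +1.
v=7: a=7^-2·(≡1), b=7^-4·(≡1) mod 7; (1|7)=+1, (1|7)=+1; (−1)^{-2·-4·3}·(+1)^-4·(+1)^-2 = +1.
v=∞: 253 > 0 and 506 > 0  ⇒  (a,b)_∞ = +1.
Ram(253, 506) = {2, 23}; no ℚ_2-point on the conic.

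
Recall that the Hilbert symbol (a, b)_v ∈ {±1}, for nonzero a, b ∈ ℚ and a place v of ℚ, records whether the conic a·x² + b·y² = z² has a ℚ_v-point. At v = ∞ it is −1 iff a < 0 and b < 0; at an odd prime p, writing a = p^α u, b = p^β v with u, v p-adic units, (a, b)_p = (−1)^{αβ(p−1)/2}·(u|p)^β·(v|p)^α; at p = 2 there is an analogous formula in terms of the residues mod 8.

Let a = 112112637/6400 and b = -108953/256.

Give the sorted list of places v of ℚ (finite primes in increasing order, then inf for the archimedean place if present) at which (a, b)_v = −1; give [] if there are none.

(a, b) ≡ (7917, -377) mod (ℚ^×)²; places V = {2, 3, 5, 7, 13, 17, 29, ∞}.
(a,b)_3: α=1, u≡2; β=0, v≡1 (mod 3); (2|3)=-1, (1|3)=+1; sign (−1)^0·-1^0·+1^1 = +1.
(a,b)_29: α=1, u≡17; β=1, v≡9 (mod 29); (17|29)=-1, (9|29)=+1; sign (−1)^0·-1^1·+1^1 = -1.
(a,b)_2: α=-8, β=-8; u≡5, v≡7 (mod 8); ε(u)ε(v)=0·1, αω(v)=-8·0, βω(u)=-8·1; sum ≡ 0  ⇒  +1.
(a,b)_17: α=2, u≡14; β=2, v≡14 (mod 17); (14|17)=-1, (14|17)=-1; sign (−1)^0·-1^2·-1^2 = +1.
(a,b)_13: α=1, u≡11; β=1, v≡12 (mod 13); (11|13)=-1, (12|13)=+1; sign (−1)^0·-1^1·+1^1 = -1.
(a,b)_7: α=3, u≡4; β=0, v≡4 (mod 7); (4|7)=+1, (4|7)=+1; sign (−1)^0·+1^0·+1^3 = +1.
(a,b)_5: α=-2, u≡2; β=0, v≡2 (mod 5); (2|5)=-1, (2|5)=-1; sign (−1)^0·-1^0·-1^-2 = +1.
(a,b)_∞: sgn(7917)=+, sgn(-377)=−, so +1.
|Ram(7917, -377)| = 2, even; anisotropic at {13, 29}.

[13, 29]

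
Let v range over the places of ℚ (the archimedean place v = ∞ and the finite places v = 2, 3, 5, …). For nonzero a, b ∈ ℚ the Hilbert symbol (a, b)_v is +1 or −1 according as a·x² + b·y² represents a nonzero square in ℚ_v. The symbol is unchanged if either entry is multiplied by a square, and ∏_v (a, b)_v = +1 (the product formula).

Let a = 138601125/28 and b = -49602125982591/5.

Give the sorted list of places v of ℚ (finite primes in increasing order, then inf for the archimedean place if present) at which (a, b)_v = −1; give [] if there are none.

[3, 5]

(a, b) ≡ (35, -195) mod (ℚ^×)²; places V = {2, 3, 5, 7, 13, 17, ∞}.
(a,b)_2: α=-2, β=0; u≡3, v≡5 (mod 8); ε(u)ε(v)=1·0, αω(v)=-2·1, βω(u)=0·1; sum ≡ 0  ⇒  +1.
(a,b)_7: α=-1, u≡3; β=2, v≡4 (mod 7); (3|7)=-1, (4|7)=+1; sign (−1)^0·-1^2·+1^-1 = +1.
(a,b)_3: α=8, u≡2; β=13, v≡1 (mod 3); (2|3)=-1, (1|3)=+1; sign (−1)^0·-1^13·+1^8 = -1.
(a,b)_13: α=2, u≡10; β=3, v≡8 (mod 13); (10|13)=+1, (8|13)=-1; sign (−1)^0·+1^3·-1^2 = +1.
(a,b)_∞: sgn(35)=+, sgn(-195)=−, so +1.
(a,b)_17: α=0, u≡16; β=2, v≡9 (mod 17); (16|17)=+1, (9|17)=+1; sign (−1)^0·+1^2·+1^0 = +1.
(a,b)_5: α=3, u≡3; β=-1, v≡4 (mod 5); (3|5)=-1, (4|5)=+1; sign (−1)^0·-1^-1·+1^3 = -1.
Ram(35, -195) = {3, 5}; no ℚ_3-point on the conic.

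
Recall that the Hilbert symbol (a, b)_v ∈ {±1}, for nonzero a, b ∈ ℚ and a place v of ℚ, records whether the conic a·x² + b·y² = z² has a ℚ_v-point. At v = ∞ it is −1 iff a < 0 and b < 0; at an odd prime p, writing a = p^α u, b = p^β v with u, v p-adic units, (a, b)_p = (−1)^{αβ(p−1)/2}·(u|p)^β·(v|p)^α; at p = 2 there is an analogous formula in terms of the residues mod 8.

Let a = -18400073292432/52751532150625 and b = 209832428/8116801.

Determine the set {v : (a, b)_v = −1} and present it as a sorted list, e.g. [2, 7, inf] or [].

Mod squares: a ≡ -17, b ≡ 323. Check v ∈ {∞, 2, 3, 5, 7, 11, 13, 17, 19, 31, 37}.
v=37: a=37^0·(≡6), b=37^-2·(≡7) mod 37; (6|37)=-1, (7|37)=+1; (−1)^{0·-2·18}·(-1)^-2·(+1)^0 = +1.
v=2: v_2(a)=4, v_2(b)=2; units ≡ 7, 3 (mod 8); ε·ε+αω+βω = 1·1+4·1+2·0 ≡ 1  ⇒  (a,b)_2 = -1.
v=∞: -17 < 0 and 323 > 0  ⇒  (a,b)_∞ = +1.
v=17: a=17^1·(≡4), b=17^1·(≡2) mod 17; (4|17)=+1, (2|17)=+1; (−1)^{1·1·8}·(+1)^1·(+1)^1 = +1.
v=7: a=7^-8·(≡1), b=7^-2·(≡1) mod 7; (1|7)=+1, (1|7)=+1; (−1)^{-8·-2·3}·(+1)^-2·(+1)^-8 = +1.
v=31: a=31^0·(≡14), b=31^2·(≡12) mod 31; (14|31)=+1, (12|31)=-1; (−1)^{0·2·15}·(+1)^2·(-1)^0 = +1.
v=13: a=13^4·(≡10), b=13^2·(≡2) mod 13; (10|13)=+1, (2|13)=-1; (−1)^{4·2·6}·(+1)^2·(-1)^4 = +1.
v=3: a=3^8·(≡1), b=3^0·(≡2) mod 3; (1|3)=+1, (2|3)=-1; (−1)^{8·0·1}·(+1)^0·(-1)^8 = +1.
v=11: a=11^-4·(≡1), b=11^-2·(≡1) mod 11; (1|11)=+1, (1|11)=+1; (−1)^{-4·-2·5}·(+1)^-2·(+1)^-4 = +1.
v=19: a=19^2·(≡13), b=19^1·(≡5) mod 19; (13|19)=-1, (5|19)=+1; (−1)^{2·1·9}·(-1)^1·(+1)^2 = -1.
v=5: a=5^-4·(≡3), b=5^0·(≡3) mod 5; (3|5)=-1, (3|5)=-1; (−1)^{-4·0·2}·(-1)^0·(-1)^-4 = +1.
(-17, 323 / ℚ) ramifies at {2, 19}: a division algebra.

[2, 19]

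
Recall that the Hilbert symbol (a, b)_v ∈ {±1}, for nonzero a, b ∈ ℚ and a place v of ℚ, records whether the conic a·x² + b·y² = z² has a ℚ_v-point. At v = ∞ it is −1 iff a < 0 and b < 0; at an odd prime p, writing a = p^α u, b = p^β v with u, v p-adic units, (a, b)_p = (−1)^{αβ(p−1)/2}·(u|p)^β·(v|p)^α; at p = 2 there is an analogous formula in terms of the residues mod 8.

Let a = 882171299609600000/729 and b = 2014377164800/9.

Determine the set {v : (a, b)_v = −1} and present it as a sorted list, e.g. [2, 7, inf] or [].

Mod squares: a ≡ 1190, b ≡ 17017. Check v ∈ {∞, 2, 3, 5, 7, 11, 13, 17}.
v=3: a=3^-6·(≡2), b=3^-2·(≡1) mod 3; (2|3)=-1, (1|3)=+1; (−1)^{-6·-2·1}·(-1)^-2·(+1)^-6 = +1.
v=13: a=13^2·(≡8), b=13^1·(≡1) mod 13; (8|13)=-1, (1|13)=+1; (−1)^{2·1·6}·(-1)^1·(+1)^2 = -1.
v=5: a=5^5·(≡3), b=5^2·(≡3) mod 5; (3|5)=-1, (3|5)=-1; (−1)^{5·2·2}·(-1)^2·(-1)^5 = -1.
v=17: a=17^3·(≡1), b=17^3·(≡9) mod 17; (1|17)=+1, (9|17)=+1; (−1)^{3·3·8}·(+1)^3·(+1)^3 = +1.
v=∞: 1190 > 0 and 17017 > 0  ⇒  (a,b)_∞ = +1.
v=11: a=11^2·(≡10), b=11^1·(≡2) mod 11; (10|11)=-1, (2|11)=-1; (−1)^{2·1·5}·(-1)^1·(-1)^2 = -1.
v=7: a=7^3·(≡2), b=7^1·(≡4) mod 7; (2|7)=+1, (4|7)=+1; (−1)^{3·1·3}·(+1)^1·(+1)^3 = -1.
v=2: v_2(a)=13, v_2(b)=14; units ≡ 3, 1 (mod 8); ε·ε+αω+βω = 1·0+13·0+14·1 ≡ 0  ⇒  (a,b)_2 = +1.
Ram(1190, 17017) = {5, 7, 11, 13}; no ℚ_5-point on the conic.

[5, 7, 11, 13]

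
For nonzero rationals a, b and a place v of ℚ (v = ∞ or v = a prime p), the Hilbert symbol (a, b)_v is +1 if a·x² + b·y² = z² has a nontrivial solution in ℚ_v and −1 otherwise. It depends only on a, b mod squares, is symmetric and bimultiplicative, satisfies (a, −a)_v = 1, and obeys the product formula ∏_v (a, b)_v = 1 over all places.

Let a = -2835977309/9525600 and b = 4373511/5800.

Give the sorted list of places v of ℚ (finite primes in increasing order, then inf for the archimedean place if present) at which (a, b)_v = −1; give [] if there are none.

(a, b) ≡ (-174, 263958) mod (ℚ^×)²; places V = {2, 3, 5, 7, 11, 29, 31, 37, 41, ∞}.
(a,b)_∞: sgn(-174)=−, sgn(263958)=+, so +1.
(a,b)_29: α=3, u≡20; β=-1, v≡22 (mod 29); (20|29)=+1, (22|29)=+1; sign (−1)^0·+1^-1·+1^3 = +1.
(a,b)_37: α=0, u≡21; β=1, v≡26 (mod 37); (21|37)=+1, (26|37)=+1; sign (−1)^0·+1^1·+1^0 = +1.
(a,b)_2: α=-5, β=-3; u≡1, v≡3 (mod 8); ε(u)ε(v)=0·1, αω(v)=-5·1, βω(u)=-3·0; sum ≡ 1  ⇒  -1.
(a,b)_11: α=2, u≡2; β=0, v≡7 (mod 11); (2|11)=-1, (7|11)=-1; sign (−1)^0·-1^0·-1^2 = +1.
(a,b)_3: α=-5, u≡2; β=1, v≡2 (mod 3); (2|3)=-1, (2|3)=-1; sign (−1)^1·-1^1·-1^-5 = -1.
(a,b)_7: α=-2, u≡1; β=0, v≡4 (mod 7); (1|7)=+1, (4|7)=+1; sign (−1)^0·+1^0·+1^-2 = +1.
(a,b)_5: α=-2, u≡4; β=-2, v≡3 (mod 5); (4|5)=+1, (3|5)=-1; sign (−1)^0·+1^-2·-1^-2 = +1.
(a,b)_31: α=2, u≡22; β=2, v≡29 (mod 31); (22|31)=-1, (29|31)=-1; sign (−1)^0·-1^2·-1^2 = +1.
(a,b)_41: α=0, u≡18; β=1, v≡21 (mod 41); (18|41)=+1, (21|41)=+1; sign (−1)^0·+1^1·+1^0 = +1.
|Ram(-174, 263958)| = 2, even; anisotropic at {2, 3}.

[2, 3]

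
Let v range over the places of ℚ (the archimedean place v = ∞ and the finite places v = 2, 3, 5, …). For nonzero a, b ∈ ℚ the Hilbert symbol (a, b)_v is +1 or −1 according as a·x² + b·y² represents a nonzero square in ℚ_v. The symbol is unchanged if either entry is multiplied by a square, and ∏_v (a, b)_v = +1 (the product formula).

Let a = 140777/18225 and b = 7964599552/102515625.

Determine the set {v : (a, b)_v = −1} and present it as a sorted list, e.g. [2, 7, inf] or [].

Mod squares: a ≡ 17, b ≡ 13. Check v ∈ {∞, 2, 3, 5, 7, 13, 17}.
v=13: a=13^2·(≡12), b=13^3·(≡9) mod 13; (12|13)=+1, (9|13)=+1; (−1)^{2·3·6}·(+1)^3·(+1)^2 = +1.
v=∞: 17 > 0 and 13 > 0  ⇒  (a,b)_∞ = +1.
v=2: v_2(a)=0, v_2(b)=8; units ≡ 1, 5 (mod 8); ε·ε+αω+βω = 0·0+0·1+8·0 ≡ 0  ⇒  (a,b)_2 = +1.
v=7: a=7^2·(≡6), b=7^2·(≡3) mod 7; (6|7)=-1, (3|7)=-1; (−1)^{2·2·3}·(-1)^2·(-1)^2 = +1.
v=3: a=3^-6·(≡2), b=3^-8·(≡1) mod 3; (2|3)=-1, (1|3)=+1; (−1)^{-6·-8·1}·(-1)^-8·(+1)^-6 = +1.
v=17: a=17^1·(≡2), b=17^2·(≡4) mod 17; (2|17)=+1, (4|17)=+1; (−1)^{1·2·8}·(+1)^2·(+1)^1 = +1.
v=5: a=5^-2·(≡3), b=5^-6·(≡2) mod 5; (3|5)=-1, (2|5)=-1; (−1)^{-2·-6·2}·(-1)^-6·(-1)^-2 = +1.
Ram(a, b) = ∅: the form 17·x² + 13·y² − z² is isotropic over every ℚ_v, so by Hasse–Minkowski it is isotropic over ℚ.

[]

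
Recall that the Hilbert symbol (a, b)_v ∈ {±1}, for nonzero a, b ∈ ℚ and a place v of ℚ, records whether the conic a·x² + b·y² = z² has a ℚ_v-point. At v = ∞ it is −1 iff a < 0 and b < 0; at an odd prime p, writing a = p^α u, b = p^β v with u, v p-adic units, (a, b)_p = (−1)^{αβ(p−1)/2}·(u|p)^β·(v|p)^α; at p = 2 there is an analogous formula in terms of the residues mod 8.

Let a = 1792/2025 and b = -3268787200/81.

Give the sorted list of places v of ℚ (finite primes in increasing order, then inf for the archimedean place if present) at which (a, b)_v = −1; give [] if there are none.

[7, 17]

(a, b) ≡ (7, -127687) mod (ℚ^×)²; places V = {2, 3, 5, 7, 17, 29, 37, ∞}.
(a,b)_29: α=0, u≡7; β=1, v≡1 (mod 29); (7|29)=+1, (1|29)=+1; sign (−1)^0·+1^1·+1^0 = +1.
(a,b)_5: α=-2, u≡2; β=2, v≡2 (mod 5); (2|5)=-1, (2|5)=-1; sign (−1)^0·-1^2·-1^-2 = +1.
(a,b)_7: α=1, u≡2; β=1, v≡2 (mod 7); (2|7)=+1, (2|7)=+1; sign (−1)^1·+1^1·+1^1 = -1.
(a,b)_∞: sgn(7)=+, sgn(-127687)=−, so +1.
(a,b)_17: α=0, u≡12; β=1, v≡10 (mod 17); (12|17)=-1, (10|17)=-1; sign (−1)^0·-1^1·-1^0 = -1.
(a,b)_2: α=8, β=10; u≡7, v≡1 (mod 8); ε(u)ε(v)=1·0, αω(v)=8·0, βω(u)=10·0; sum ≡ 0  ⇒  +1.
(a,b)_3: α=-4, u≡1; β=-4, v≡2 (mod 3); (1|3)=+1, (2|3)=-1; sign (−1)^0·+1^-4·-1^-4 = +1.
(a,b)_37: α=0, u≡28; β=1, v≡11 (mod 37); (28|37)=+1, (11|37)=+1; sign (−1)^0·+1^1·+1^0 = +1.
Ram(7, -127687) = {7, 17}; no ℚ_7-point on the conic.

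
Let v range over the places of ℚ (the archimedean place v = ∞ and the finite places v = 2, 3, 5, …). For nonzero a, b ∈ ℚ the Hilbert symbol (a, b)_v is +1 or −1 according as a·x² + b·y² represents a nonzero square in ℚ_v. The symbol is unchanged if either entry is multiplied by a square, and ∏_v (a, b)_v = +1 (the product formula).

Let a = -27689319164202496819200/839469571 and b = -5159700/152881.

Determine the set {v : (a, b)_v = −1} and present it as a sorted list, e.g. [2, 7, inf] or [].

[2, 41, 43, inf]

Mod squares: a ≡ -971413, b ≡ -13. Check v ∈ {∞, 2, 3, 5, 7, 13, 17, 19, 23, 29, 41, 43}.
v=41: a=41^1·(≡16), b=41^0·(≡12) mod 41; (16|41)=+1, (12|41)=-1; (−1)^{1·0·20}·(+1)^0·(-1)^1 = -1.
v=23: a=23^-2·(≡11), b=23^-2·(≡11) mod 23; (11|23)=-1, (11|23)=-1; (−1)^{-2·-2·11}·(-1)^-2·(-1)^-2 = +1.
v=19: a=19^-1·(≡14), b=19^0·(≡5) mod 19; (14|19)=-1, (5|19)=+1; (−1)^{-1·0·9}·(-1)^0·(+1)^-1 = +1.
v=17: a=17^-4·(≡4), b=17^-2·(≡2) mod 17; (4|17)=+1, (2|17)=+1; (−1)^{-4·-2·8}·(+1)^-2·(+1)^-4 = +1.
v=29: a=29^1·(≡11), b=29^0·(≡7) mod 29; (11|29)=-1, (7|29)=+1; (−1)^{1·0·14}·(-1)^0·(+1)^1 = +1.
v=7: a=7^2·(≡3), b=7^2·(≡1) mod 7; (3|7)=-1, (1|7)=+1; (−1)^{2·2·3}·(-1)^2·(+1)^2 = +1.
v=∞: -971413 < 0 and -13 < 0  ⇒  (a,b)_∞ = -1.
v=43: a=43^1·(≡42), b=43^0·(≡8) mod 43; (42|43)=-1, (8|43)=-1; (−1)^{1·0·21}·(-1)^0·(-1)^1 = -1.
v=2: v_2(a)=18, v_2(b)=2; units ≡ 3, 3 (mod 8); ε·ε+αω+βω = 1·1+18·1+2·1 ≡ 1  ⇒  (a,b)_2 = -1.
v=3: a=3^10·(≡2), b=3^4·(≡2) mod 3; (2|3)=-1, (2|3)=-1; (−1)^{10·4·1}·(-1)^4·(-1)^10 = +1.
v=13: a=13^4·(≡12), b=13^1·(≡3) mod 13; (12|13)=+1, (3|13)=+1; (−1)^{4·1·6}·(+1)^1·(+1)^4 = +1.
v=5: a=5^2·(≡2), b=5^2·(≡2) mod 5; (2|5)=-1, (2|5)=-1; (−1)^{2·2·2}·(-1)^2·(-1)^2 = +1.
Ram(-971413, -13) = {2, 41, 43, ∞}; no ℚ_2-point on the conic.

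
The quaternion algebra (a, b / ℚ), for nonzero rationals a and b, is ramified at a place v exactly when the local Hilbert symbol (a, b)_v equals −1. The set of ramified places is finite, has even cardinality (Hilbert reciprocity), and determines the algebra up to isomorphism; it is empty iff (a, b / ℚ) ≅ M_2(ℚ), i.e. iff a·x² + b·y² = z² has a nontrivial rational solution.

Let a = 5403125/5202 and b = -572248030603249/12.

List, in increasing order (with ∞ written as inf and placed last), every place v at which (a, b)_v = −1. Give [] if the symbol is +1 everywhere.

[2, 5, 19, 23]

(a, b) ≡ (17290, -28083) mod (ℚ^×)²; places V = {2, 3, 5, 7, 11, 13, 17, 19, 23, 37, ∞}.
(a,b)_∞: sgn(17290)=+, sgn(-28083)=−, so +1.
(a,b)_19: α=1, u≡9; β=2, v≡2 (mod 19); (9|19)=+1, (2|19)=-1; sign (−1)^0·+1^2·-1^1 = -1.
(a,b)_13: α=1, u≡1; β=4, v≡10 (mod 13); (1|13)=+1, (10|13)=+1; sign (−1)^0·+1^4·+1^1 = +1.
(a,b)_17: α=-2, u≡15; β=0, v≡9 (mod 17); (15|17)=+1, (9|17)=+1; sign (−1)^0·+1^0·+1^-2 = +1.
(a,b)_2: α=-1, β=-2; u≡5, v≡5 (mod 8); ε(u)ε(v)=0·0, αω(v)=-1·1, βω(u)=-2·1; sum ≡ 1  ⇒  -1.
(a,b)_37: α=0, u≡36; β=1, v≡29 (mod 37); (36|37)=+1, (29|37)=-1; sign (−1)^0·+1^1·-1^0 = +1.
(a,b)_5: α=5, u≡2; β=0, v≡3 (mod 5); (2|5)=-1, (3|5)=-1; sign (−1)^0·-1^0·-1^5 = -1.
(a,b)_11: α=0, u≡9; β=3, v≡2 (mod 11); (9|11)=+1, (2|11)=-1; sign (−1)^0·+1^3·-1^0 = +1.
(a,b)_3: α=-2, u≡1; β=-1, v≡2 (mod 3); (1|3)=+1, (2|3)=-1; sign (−1)^0·+1^-1·-1^-2 = +1.
(a,b)_23: α=0, u≡20; β=1, v≡11 (mod 23); (20|23)=-1, (11|23)=-1; sign (−1)^0·-1^1·-1^0 = -1.
(a,b)_7: α=1, u≡6; β=2, v≡1 (mod 7); (6|7)=-1, (1|7)=+1; sign (−1)^0·-1^2·+1^1 = +1.
|Ram(17290, -28083)| = 4, even; anisotropic at {2, 5, 19, 23}.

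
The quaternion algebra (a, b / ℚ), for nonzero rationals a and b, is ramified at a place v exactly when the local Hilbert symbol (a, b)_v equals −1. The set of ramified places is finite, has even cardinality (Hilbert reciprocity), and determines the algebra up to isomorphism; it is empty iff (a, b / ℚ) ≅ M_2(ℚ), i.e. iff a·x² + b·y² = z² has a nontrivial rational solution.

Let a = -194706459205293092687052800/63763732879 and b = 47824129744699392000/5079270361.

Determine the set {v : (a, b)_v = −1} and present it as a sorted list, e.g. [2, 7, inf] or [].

[5, 47]

Mod squares: a ≡ -1457, b ≡ 5. Check v ∈ {∞, 2, 3, 5, 7, 11, 13, 17, 19, 23, 31, 47}.
v=∞: -1457 < 0 and 5 > 0  ⇒  (a,b)_∞ = +1.
v=47: a=47^3·(≡9), b=47^2·(≡15) mod 47; (9|47)=+1, (15|47)=-1; (−1)^{3·2·23}·(+1)^2·(-1)^3 = -1.
v=31: a=31^-3·(≡15), b=31^-2·(≡2) mod 31; (15|31)=-1, (2|31)=+1; (−1)^{-3·-2·15}·(-1)^-2·(+1)^-3 = +1.
v=2: v_2(a)=34, v_2(b)=24; units ≡ 7, 5 (mod 8); ε·ε+αω+βω = 1·0+34·1+24·0 ≡ 0  ⇒  (a,b)_2 = +1.
v=17: a=17^2·(≡12), b=17^2·(≡14) mod 17; (12|17)=-1, (14|17)=-1; (−1)^{2·2·8}·(-1)^2·(-1)^2 = +1.
v=5: a=5^2·(≡2), b=5^3·(≡1) mod 5; (2|5)=-1, (1|5)=+1; (−1)^{2·3·2}·(-1)^3·(+1)^2 = -1.
v=19: a=19^-2·(≡9), b=19^-2·(≡11) mod 19; (9|19)=+1, (11|19)=+1; (−1)^{-2·-2·9}·(+1)^-2·(+1)^-2 = +1.
v=23: a=23^2·(≡10), b=23^0·(≡22) mod 23; (10|23)=-1, (22|23)=-1; (−1)^{2·0·11}·(-1)^0·(-1)^2 = +1.
v=7: a=7^-2·(≡6), b=7^2·(≡5) mod 7; (6|7)=-1, (5|7)=-1; (−1)^{-2·2·3}·(-1)^2·(-1)^-2 = +1.
v=3: a=3^0·(≡1), b=3^6·(≡2) mod 3; (1|3)=+1, (2|3)=-1; (−1)^{0·6·1}·(+1)^6·(-1)^0 = +1.
v=13: a=13^4·(≡12), b=13^0·(≡8) mod 13; (12|13)=+1, (8|13)=-1; (−1)^{4·0·6}·(+1)^0·(-1)^4 = +1.
v=11: a=11^-2·(≡10), b=11^-4·(≡5) mod 11; (10|11)=-1, (5|11)=+1; (−1)^{-2·-4·5}·(-1)^-4·(+1)^-2 = +1.
|Ram(-1457, 5)| = 2, even; anisotropic at {5, 47}.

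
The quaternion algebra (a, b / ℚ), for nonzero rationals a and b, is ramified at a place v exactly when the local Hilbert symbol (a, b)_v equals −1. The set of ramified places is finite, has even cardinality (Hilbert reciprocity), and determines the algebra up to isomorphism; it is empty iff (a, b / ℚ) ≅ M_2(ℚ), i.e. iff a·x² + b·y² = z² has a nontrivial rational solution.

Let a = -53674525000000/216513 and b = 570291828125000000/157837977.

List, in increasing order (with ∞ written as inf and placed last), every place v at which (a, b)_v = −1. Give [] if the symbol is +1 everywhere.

(a, b) ≡ (-245157, 14421) mod (ℚ^×)²; places V = {2, 3, 5, 11, 17, 19, 23, ∞}.
(a,b)_23: α=1, u≡2; β=1, v≡3 (mod 23); (2|23)=+1, (3|23)=+1; sign (−1)^1·+1^1·+1^1 = -1.
(a,b)_11: α=-1, u≡2; β=-1, v≡8 (mod 11); (2|11)=-1, (8|11)=-1; sign (−1)^1·-1^-1·-1^-1 = -1.
(a,b)_3: α=-9, u≡1; β=-15, v≡1 (mod 3); (1|3)=+1, (1|3)=+1; sign (−1)^1·+1^-15·+1^-9 = -1.
(a,b)_2: α=6, β=6; u≡3, v≡5 (mod 8); ε(u)ε(v)=1·0, αω(v)=6·1, βω(u)=6·1; sum ≡ 0  ⇒  +1.
(a,b)_17: α=3, u≡3; β=4, v≡11 (mod 17); (3|17)=-1, (11|17)=-1; sign (−1)^0·-1^4·-1^3 = -1.
(a,b)_19: α=1, u≡17; β=1, v≡12 (mod 19); (17|19)=+1, (12|19)=-1; sign (−1)^1·+1^1·-1^1 = +1.
(a,b)_5: α=8, u≡2; β=12, v≡4 (mod 5); (2|5)=-1, (4|5)=+1; sign (−1)^0·-1^12·+1^8 = +1.
(a,b)_∞: sgn(-245157)=−, sgn(14421)=+, so +1.
(-245157, 14421 / ℚ) ramifies at {3, 11, 17, 23}: a division algebra.

[3, 11, 17, 23]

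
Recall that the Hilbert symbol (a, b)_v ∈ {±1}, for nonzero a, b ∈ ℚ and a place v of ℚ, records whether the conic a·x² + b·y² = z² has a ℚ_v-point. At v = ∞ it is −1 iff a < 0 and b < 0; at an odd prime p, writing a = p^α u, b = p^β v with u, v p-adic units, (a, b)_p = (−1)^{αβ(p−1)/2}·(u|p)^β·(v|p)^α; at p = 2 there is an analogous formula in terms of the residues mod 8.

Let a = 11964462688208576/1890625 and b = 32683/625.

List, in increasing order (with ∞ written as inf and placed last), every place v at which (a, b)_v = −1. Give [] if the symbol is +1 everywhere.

[2, 23, 29, 43]

Mod squares: a ≡ 16211, b ≡ 667. Check v ∈ {∞, 2, 5, 7, 11, 13, 23, 29, 43}.
v=29: a=29^3·(≡27), b=29^1·(≡7) mod 29; (27|29)=-1, (7|29)=+1; (−1)^{3·1·14}·(-1)^1·(+1)^3 = -1.
v=2: v_2(a)=6, v_2(b)=0; units ≡ 3, 3 (mod 8); ε·ε+αω+βω = 1·1+6·1+0·1 ≡ 1  ⇒  (a,b)_2 = -1.
v=43: a=43^1·(≡33), b=43^0·(≡2) mod 43; (33|43)=-1, (2|43)=-1; (−1)^{1·0·21}·(-1)^0·(-1)^1 = -1.
v=13: a=13^1·(≡4), b=13^0·(≡1) mod 13; (4|13)=+1, (1|13)=+1; (−1)^{1·0·6}·(+1)^0·(+1)^1 = +1.
v=11: a=11^-2·(≡8), b=11^0·(≡10) mod 11; (8|11)=-1, (10|11)=-1; (−1)^{-2·0·5}·(-1)^0·(-1)^-2 = +1.
v=23: a=23^4·(≡22), b=23^1·(≡16) mod 23; (22|23)=-1, (16|23)=+1; (−1)^{4·1·11}·(-1)^1·(+1)^4 = -1.
v=5: a=5^-6·(≡1), b=5^-4·(≡3) mod 5; (1|5)=+1, (3|5)=-1; (−1)^{-6·-4·2}·(+1)^-4·(-1)^-6 = +1.
v=7: a=7^2·(≡6), b=7^2·(≡1) mod 7; (6|7)=-1, (1|7)=+1; (−1)^{2·2·3}·(-1)^2·(+1)^2 = +1.
v=∞: 16211 > 0 and 667 > 0  ⇒  (a,b)_∞ = +1.
Ram(16211, 667) = {2, 23, 29, 43}; no ℚ_2-point on the conic.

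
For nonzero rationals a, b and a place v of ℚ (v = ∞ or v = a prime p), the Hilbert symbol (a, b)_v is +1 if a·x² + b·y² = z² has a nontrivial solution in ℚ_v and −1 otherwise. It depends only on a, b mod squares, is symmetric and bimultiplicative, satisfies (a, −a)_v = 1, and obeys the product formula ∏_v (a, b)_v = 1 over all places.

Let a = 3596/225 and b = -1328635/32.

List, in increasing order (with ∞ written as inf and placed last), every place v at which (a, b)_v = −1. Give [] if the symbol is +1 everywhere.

(a, b) ≡ (899, -54230) mod (ℚ^×)²; places V = {2, 3, 5, 7, 11, 17, 29, 31, ∞}.
(a,b)_∞: sgn(899)=+, sgn(-54230)=−, so +1.
(a,b)_3: α=-2, u≡2; β=0, v≡1 (mod 3); (2|3)=-1, (1|3)=+1; sign (−1)^0·-1^0·+1^-2 = +1.
(a,b)_11: α=0, u≡2; β=1, v≡5 (mod 11); (2|11)=-1, (5|11)=+1; sign (−1)^0·-1^1·+1^0 = -1.
(a,b)_29: α=1, u≡3; β=1, v≡21 (mod 29); (3|29)=-1, (21|29)=-1; sign (−1)^0·-1^1·-1^1 = +1.
(a,b)_7: α=0, u≡5; β=2, v≡6 (mod 7); (5|7)=-1, (6|7)=-1; sign (−1)^0·-1^2·-1^0 = +1.
(a,b)_2: α=2, β=-5; u≡3, v≡5 (mod 8); ε(u)ε(v)=1·0, αω(v)=2·1, βω(u)=-5·1; sum ≡ 1  ⇒  -1.
(a,b)_5: α=-2, u≡4; β=1, v≡4 (mod 5); (4|5)=+1, (4|5)=+1; sign (−1)^0·+1^1·+1^-2 = +1.
(a,b)_31: α=1, u≡30; β=0, v≡25 (mod 31); (30|31)=-1, (25|31)=+1; sign (−1)^0·-1^0·+1^1 = +1.
(a,b)_17: α=0, u≡15; β=1, v≡3 (mod 17); (15|17)=+1, (3|17)=-1; sign (−1)^0·+1^1·-1^0 = +1.
|Ram(899, -54230)| = 2, even; anisotropic at {2, 11}.

[2, 11]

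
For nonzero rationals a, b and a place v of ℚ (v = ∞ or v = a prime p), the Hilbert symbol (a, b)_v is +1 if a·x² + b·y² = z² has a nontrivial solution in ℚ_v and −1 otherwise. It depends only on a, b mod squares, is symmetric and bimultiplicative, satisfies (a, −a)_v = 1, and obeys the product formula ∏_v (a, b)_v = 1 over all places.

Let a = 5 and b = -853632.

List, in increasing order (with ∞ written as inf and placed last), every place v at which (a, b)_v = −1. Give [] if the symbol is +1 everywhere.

[2, 3, 5, 13]

Mod squares: a ≡ 5, b ≡ -1482. Check v ∈ {∞, 2, 3, 5, 13, 19}.
v=5: a=5^1·(≡1), b=5^0·(≡3) mod 5; (1|5)=+1, (3|5)=-1; (−1)^{1·0·2}·(+1)^0·(-1)^1 = -1.
v=19: a=19^0·(≡5), b=19^1·(≡7) mod 19; (5|19)=+1, (7|19)=+1; (−1)^{0·1·9}·(+1)^1·(+1)^0 = +1.
v=3: a=3^0·(≡2), b=3^3·(≡1) mod 3; (2|3)=-1, (1|3)=+1; (−1)^{0·3·1}·(-1)^3·(+1)^0 = -1.
v=2: v_2(a)=0, v_2(b)=7; units ≡ 5, 3 (mod 8); ε·ε+αω+βω = 0·1+0·1+7·1 ≡ 1  ⇒  (a,b)_2 = -1.
v=∞: 5 > 0 and -1482 < 0  ⇒  (a,b)_∞ = +1.
v=13: a=13^0·(≡5), b=13^1·(≡12) mod 13; (5|13)=-1, (12|13)=+1; (−1)^{0·1·6}·(-1)^1·(+1)^0 = -1.
Ram(5, -1482) = {2, 3, 5, 13}; no ℚ_2-point on the conic.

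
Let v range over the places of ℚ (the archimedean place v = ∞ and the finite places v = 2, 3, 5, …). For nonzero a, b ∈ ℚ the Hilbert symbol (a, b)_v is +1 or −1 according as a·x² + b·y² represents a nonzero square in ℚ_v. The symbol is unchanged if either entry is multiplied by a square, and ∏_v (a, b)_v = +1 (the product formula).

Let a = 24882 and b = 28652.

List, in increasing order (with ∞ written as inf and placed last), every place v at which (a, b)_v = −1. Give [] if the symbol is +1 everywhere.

[2, 3, 11, 13]

(a, b) ≡ (24882, 7163) mod (ℚ^×)²; places V = {2, 3, 11, 13, 19, 29, ∞}.
(a,b)_11: α=1, u≡7; β=0, v≡8 (mod 11); (7|11)=-1, (8|11)=-1; sign (−1)^0·-1^0·-1^1 = -1.
(a,b)_3: α=1, u≡2; β=0, v≡2 (mod 3); (2|3)=-1, (2|3)=-1; sign (−1)^0·-1^0·-1^1 = -1.
(a,b)_2: α=1, β=2; u≡1, v≡3 (mod 8); ε(u)ε(v)=0·1, αω(v)=1·1, βω(u)=2·0; sum ≡ 1  ⇒  -1.
(a,b)_13: α=1, u≡3; β=1, v≡7 (mod 13); (3|13)=+1, (7|13)=-1; sign (−1)^0·+1^1·-1^1 = -1.
(a,b)_29: α=1, u≡17; β=1, v≡2 (mod 29); (17|29)=-1, (2|29)=-1; sign (−1)^0·-1^1·-1^1 = +1.
(a,b)_19: α=0, u≡11; β=1, v≡7 (mod 19); (11|19)=+1, (7|19)=+1; sign (−1)^0·+1^1·+1^0 = +1.
(a,b)_∞: sgn(24882)=+, sgn(7163)=+, so +1.
Ram(24882, 7163) = {2, 3, 11, 13}; no ℚ_2-point on the conic.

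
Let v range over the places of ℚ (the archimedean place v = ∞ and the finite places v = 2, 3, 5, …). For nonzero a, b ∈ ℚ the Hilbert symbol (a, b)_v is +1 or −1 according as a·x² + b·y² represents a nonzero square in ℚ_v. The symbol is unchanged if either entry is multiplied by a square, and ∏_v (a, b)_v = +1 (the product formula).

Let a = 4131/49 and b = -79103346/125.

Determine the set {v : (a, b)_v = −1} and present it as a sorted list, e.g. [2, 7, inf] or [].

Mod squares: a ≡ 51, b ≡ -570. Check v ∈ {∞, 2, 3, 5, 7, 17, 19}.
v=7: a=7^-2·(≡1), b=7^4·(≡4) mod 7; (1|7)=+1, (4|7)=+1; (−1)^{-2·4·3}·(+1)^4·(+1)^-2 = +1.
v=3: a=3^5·(≡2), b=3^1·(≡2) mod 3; (2|3)=-1, (2|3)=-1; (−1)^{5·1·1}·(-1)^1·(-1)^5 = -1.
v=5: a=5^0·(≡4), b=5^-3·(≡4) mod 5; (4|5)=+1, (4|5)=+1; (−1)^{0·-3·2}·(+1)^-3·(+1)^0 = +1.
v=∞: 51 > 0 and -570 < 0  ⇒  (a,b)_∞ = +1.
v=17: a=17^1·(≡6), b=17^2·(≡9) mod 17; (6|17)=-1, (9|17)=+1; (−1)^{1·2·8}·(-1)^2·(+1)^1 = +1.
v=2: v_2(a)=0, v_2(b)=1; units ≡ 3, 3 (mod 8); ε·ε+αω+βω = 1·1+0·1+1·1 ≡ 0  ⇒  (a,b)_2 = +1.
v=19: a=19^0·(≡18), b=19^1·(≡2) mod 19; (18|19)=-1, (2|19)=-1; (−1)^{0·1·9}·(-1)^1·(-1)^0 = -1.
(51, -570 / ℚ) ramifies at {3, 19}: a division algebra.

[3, 19]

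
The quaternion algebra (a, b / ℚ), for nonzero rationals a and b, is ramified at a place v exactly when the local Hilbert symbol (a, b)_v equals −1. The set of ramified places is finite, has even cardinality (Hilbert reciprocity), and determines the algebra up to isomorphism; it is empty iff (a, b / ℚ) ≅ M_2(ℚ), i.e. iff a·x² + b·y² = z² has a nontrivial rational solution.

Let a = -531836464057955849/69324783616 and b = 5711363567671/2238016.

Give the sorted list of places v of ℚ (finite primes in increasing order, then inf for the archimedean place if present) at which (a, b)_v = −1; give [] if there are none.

[2, 19, 29, 31]

(a, b) ≡ (-17081, 31) mod (ℚ^×)²; places V = {2, 11, 13, 17, 19, 29, 31, 41, ∞}.
(a,b)_29: α=3, u≡9; β=2, v≡19 (mod 29); (9|29)=+1, (19|29)=-1; sign (−1)^0·+1^2·-1^3 = -1.
(a,b)_11: α=-4, u≡8; β=-2, v≡5 (mod 11); (8|11)=-1, (5|11)=+1; sign (−1)^0·-1^-2·+1^-4 = +1.
(a,b)_31: α=1, u≡1; β=1, v≡20 (mod 31); (1|31)=+1, (20|31)=+1; sign (−1)^1·+1^1·+1^1 = -1.
(a,b)_19: α=5, u≡15; β=4, v≡14 (mod 19); (15|19)=-1, (14|19)=-1; sign (−1)^0·-1^4·-1^5 = -1.
(a,b)_∞: sgn(-17081)=−, sgn(31)=+, so +1.
(a,b)_17: α=-2, u≡4; β=-2, v≡6 (mod 17); (4|17)=+1, (6|17)=-1; sign (−1)^0·+1^-2·-1^-2 = +1.
(a,b)_13: α=2, u≡9; β=0, v≡8 (mod 13); (9|13)=+1, (8|13)=-1; sign (−1)^0·+1^0·-1^2 = +1.
(a,b)_2: α=-14, β=-6; u≡7, v≡7 (mod 8); ε(u)ε(v)=1·1, αω(v)=-14·0, βω(u)=-6·0; sum ≡ 1  ⇒  -1.
(a,b)_41: α=2, u≡21; β=2, v≡32 (mod 41); (21|41)=+1, (32|41)=+1; sign (−1)^0·+1^2·+1^2 = +1.
Ram(-17081, 31) = {2, 19, 29, 31}; no ℚ_2-point on the conic.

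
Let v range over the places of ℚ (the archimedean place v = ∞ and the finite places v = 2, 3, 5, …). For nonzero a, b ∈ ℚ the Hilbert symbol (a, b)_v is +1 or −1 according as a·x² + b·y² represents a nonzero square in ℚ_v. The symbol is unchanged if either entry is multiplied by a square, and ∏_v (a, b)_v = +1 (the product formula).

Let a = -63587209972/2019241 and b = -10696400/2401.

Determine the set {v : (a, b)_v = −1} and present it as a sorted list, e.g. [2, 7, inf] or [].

Mod squares: a ≡ -13, b ≡ -221. Check v ∈ {∞, 2, 5, 7, 11, 13, 17, 29}.
v=∞: -13 < 0 and -221 < 0  ⇒  (a,b)_∞ = -1.
v=7: a=7^-4·(≡1), b=7^-4·(≡6) mod 7; (1|7)=+1, (6|7)=-1; (−1)^{-4·-4·3}·(+1)^-4·(-1)^-4 = +1.
v=5: a=5^0·(≡3), b=5^2·(≡4) mod 5; (3|5)=-1, (4|5)=+1; (−1)^{0·2·2}·(-1)^2·(+1)^0 = +1.
v=29: a=29^-2·(≡4), b=29^0·(≡26) mod 29; (4|29)=+1, (26|29)=-1; (−1)^{-2·0·14}·(+1)^0·(-1)^-2 = +1.
v=13: a=13^1·(≡3), b=13^1·(≡1) mod 13; (3|13)=+1, (1|13)=+1; (−1)^{1·1·6}·(+1)^1·(+1)^1 = +1.
v=11: a=11^4·(≡4), b=11^2·(≡6) mod 11; (4|11)=+1, (6|11)=-1; (−1)^{4·2·5}·(+1)^2·(-1)^4 = +1.
v=2: v_2(a)=2, v_2(b)=4; units ≡ 3, 3 (mod 8); ε·ε+αω+βω = 1·1+2·1+4·1 ≡ 1  ⇒  (a,b)_2 = -1.
v=17: a=17^4·(≡2), b=17^1·(≡1) mod 17; (2|17)=+1, (1|17)=+1; (−1)^{4·1·8}·(+1)^1·(+1)^4 = +1.
|Ram(-13, -221)| = 2, even; anisotropic at {2, ∞}.

[2, inf]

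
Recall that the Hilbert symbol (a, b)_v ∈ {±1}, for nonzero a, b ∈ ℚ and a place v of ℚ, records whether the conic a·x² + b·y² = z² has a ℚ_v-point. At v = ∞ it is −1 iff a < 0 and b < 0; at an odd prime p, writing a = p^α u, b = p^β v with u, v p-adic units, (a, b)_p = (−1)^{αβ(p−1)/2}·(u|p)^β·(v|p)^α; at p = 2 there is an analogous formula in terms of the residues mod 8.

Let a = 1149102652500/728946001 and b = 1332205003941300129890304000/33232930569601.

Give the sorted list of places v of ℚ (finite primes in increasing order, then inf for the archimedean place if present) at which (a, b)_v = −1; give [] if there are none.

[3, 11, 19, 41]

Mod squares: a ≡ 341, b ≡ 128535. Check v ∈ {∞, 2, 3, 5, 7, 11, 19, 29, 31, 41, 43}.
v=11: a=11^1·(≡5), b=11^5·(≡9) mod 11; (5|11)=+1, (9|11)=+1; (−1)^{1·5·5}·(+1)^5·(+1)^1 = -1.
v=19: a=19^-2·(≡2), b=19^3·(≡9) mod 19; (2|19)=-1, (9|19)=+1; (−1)^{-2·3·9}·(-1)^3·(+1)^-2 = -1.
v=29: a=29^-2·(≡5), b=29^0·(≡22) mod 29; (5|29)=+1, (22|29)=+1; (−1)^{-2·0·14}·(+1)^0·(+1)^-2 = +1.
v=31: a=31^1·(≡23), b=31^4·(≡7) mod 31; (23|31)=-1, (7|31)=+1; (−1)^{1·4·15}·(-1)^4·(+1)^1 = +1.
v=5: a=5^4·(≡4), b=5^3·(≡2) mod 5; (4|5)=+1, (2|5)=-1; (−1)^{4·3·2}·(+1)^3·(-1)^4 = +1.
v=3: a=3^6·(≡2), b=3^5·(≡2) mod 3; (2|3)=-1, (2|3)=-1; (−1)^{6·5·1}·(-1)^5·(-1)^6 = -1.
v=∞: 341 > 0 and 128535 > 0  ⇒  (a,b)_∞ = +1.
v=2: v_2(a)=2, v_2(b)=20; units ≡ 5, 7 (mod 8); ε·ε+αω+βω = 0·1+2·0+20·1 ≡ 0  ⇒  (a,b)_2 = +1.
v=41: a=41^0·(≡27), b=41^1·(≡13) mod 41; (27|41)=-1, (13|41)=-1; (−1)^{0·1·20}·(-1)^1·(-1)^0 = -1.
v=7: a=7^-4·(≡3), b=7^-16·(≡1) mod 7; (3|7)=-1, (1|7)=+1; (−1)^{-4·-16·3}·(-1)^-16·(+1)^-4 = +1.
v=43: a=43^2·(≡41), b=43^0·(≡33) mod 43; (41|43)=+1, (33|43)=-1; (−1)^{2·0·21}·(+1)^0·(-1)^2 = +1.
|Ram(341, 128535)| = 4, even; anisotropic at {3, 11, 19, 41}.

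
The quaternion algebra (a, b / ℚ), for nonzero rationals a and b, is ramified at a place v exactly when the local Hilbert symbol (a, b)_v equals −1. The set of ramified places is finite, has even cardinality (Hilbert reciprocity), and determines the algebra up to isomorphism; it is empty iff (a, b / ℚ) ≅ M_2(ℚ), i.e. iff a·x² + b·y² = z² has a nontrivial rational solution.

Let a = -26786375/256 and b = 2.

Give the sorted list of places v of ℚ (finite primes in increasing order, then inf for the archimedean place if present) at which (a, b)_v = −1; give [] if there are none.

[5, 11]

(a, b) ≡ (-8855, 2) mod (ℚ^×)²; places V = {2, 5, 7, 11, 23, ∞}.
(a,b)_5: α=3, u≡4; β=0, v≡2 (mod 5); (4|5)=+1, (2|5)=-1; sign (−1)^0·+1^0·-1^3 = -1.
(a,b)_23: α=1, u≡1; β=0, v≡2 (mod 23); (1|23)=+1, (2|23)=+1; sign (−1)^0·+1^0·+1^1 = +1.
(a,b)_2: α=-8, β=1; u≡1, v≡1 (mod 8); ε(u)ε(v)=0·0, αω(v)=-8·0, βω(u)=1·0; sum ≡ 0  ⇒  +1.
(a,b)_7: α=1, u≡4; β=0, v≡2 (mod 7); (4|7)=+1, (2|7)=+1; sign (−1)^0·+1^0·+1^1 = +1.
(a,b)_∞: sgn(-8855)=−, sgn(2)=+, so +1.
(a,b)_11: α=3, u≡9; β=0, v≡2 (mod 11); (9|11)=+1, (2|11)=-1; sign (−1)^0·+1^0·-1^3 = -1.
|Ram(-8855, 2)| = 2, even; anisotropic at {5, 11}.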